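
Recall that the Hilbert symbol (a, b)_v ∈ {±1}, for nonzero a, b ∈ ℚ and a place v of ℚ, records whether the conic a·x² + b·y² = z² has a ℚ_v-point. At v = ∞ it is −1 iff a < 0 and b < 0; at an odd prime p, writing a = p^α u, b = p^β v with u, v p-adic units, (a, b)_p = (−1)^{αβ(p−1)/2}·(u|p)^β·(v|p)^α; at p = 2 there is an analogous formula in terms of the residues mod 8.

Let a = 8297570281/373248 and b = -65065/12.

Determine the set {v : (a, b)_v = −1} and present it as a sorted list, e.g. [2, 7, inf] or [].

[2, 3, 5, 11]

Mod squares: a ≡ 2, b ≡ -1155. Check v ∈ {∞, 2, 3, 5, 7, 11, 13}.
v=5: a=5^0·(≡2), b=5^1·(≡1) mod 5; (2|5)=-1, (1|5)=+1; (−1)^{0·1·2}·(-1)^1·(+1)^0 = -1.
v=7: a=7^4·(≡2), b=7^1·(≡3) mod 7; (2|7)=+1, (3|7)=-1; (−1)^{4·1·3}·(+1)^1·(-1)^4 = +1.
v=11: a=11^2·(≡10), b=11^1·(≡3) mod 11; (10|11)=-1, (3|11)=+1; (−1)^{2·1·5}·(-1)^1·(+1)^2 = -1.
v=∞: 2 > 0 and -1155 < 0  ⇒  (a,b)_∞ = +1.
v=2: v_2(a)=-9, v_2(b)=-2; units ≡ 1, 5 (mod 8); ε·ε+αω+βω = 0·0+-9·1+-2·0 ≡ 1  ⇒  (a,b)_2 = -1.
v=3: a=3^-6·(≡2), b=3^-1·(≡2) mod 3; (2|3)=-1, (2|3)=-1; (−1)^{-6·-1·1}·(-1)^-1·(-1)^-6 = -1.
v=13: a=13^4·(≡2), b=13^2·(≡8) mod 13; (2|13)=-1, (8|13)=-1; (−1)^{4·2·6}·(-1)^2·(-1)^4 = +1.
(2, -1155 / ℚ) ramifies at {2, 3, 5, 11}: a division algebra.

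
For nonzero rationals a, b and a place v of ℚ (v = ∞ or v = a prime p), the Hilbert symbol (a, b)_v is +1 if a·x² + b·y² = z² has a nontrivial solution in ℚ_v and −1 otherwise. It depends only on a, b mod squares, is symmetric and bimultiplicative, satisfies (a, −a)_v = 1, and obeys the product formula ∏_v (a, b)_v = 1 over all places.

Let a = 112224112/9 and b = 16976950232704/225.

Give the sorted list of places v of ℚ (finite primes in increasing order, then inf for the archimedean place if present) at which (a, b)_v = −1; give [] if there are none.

Mod squares: a ≡ 7, b ≡ 154. Check v ∈ {∞, 2, 3, 5, 7, 11, 13}.
v=5: a=5^0·(≡3), b=5^-2·(≡1) mod 5; (3|5)=-1, (1|5)=+1; (−1)^{0·-2·2}·(-1)^-2·(+1)^0 = +1.
v=13: a=13^2·(≡11), b=13^0·(≡5) mod 13; (11|13)=-1, (5|13)=-1; (−1)^{2·0·6}·(-1)^0·(-1)^2 = +1.
v=7: a=7^3·(≡2), b=7^7·(≡4) mod 7; (2|7)=+1, (4|7)=+1; (−1)^{3·7·3}·(+1)^7·(+1)^3 = -1.
v=2: v_2(a)=4, v_2(b)=7; units ≡ 7, 5 (mod 8); ε·ε+αω+βω = 1·0+4·1+7·0 ≡ 0  ⇒  (a,b)_2 = +1.
v=3: a=3^-2·(≡1), b=3^-2·(≡1) mod 3; (1|3)=+1, (1|3)=+1; (−1)^{-2·-2·1}·(+1)^-2·(+1)^-2 = +1.
v=∞: 7 > 0 and 154 > 0  ⇒  (a,b)_∞ = +1.
v=11: a=11^2·(≡2), b=11^5·(≡4) mod 11; (2|11)=-1, (4|11)=+1; (−1)^{2·5·5}·(-1)^5·(+1)^2 = -1.
(7, 154 / ℚ) ramifies at {7, 11}: a division algebra.

[7, 11]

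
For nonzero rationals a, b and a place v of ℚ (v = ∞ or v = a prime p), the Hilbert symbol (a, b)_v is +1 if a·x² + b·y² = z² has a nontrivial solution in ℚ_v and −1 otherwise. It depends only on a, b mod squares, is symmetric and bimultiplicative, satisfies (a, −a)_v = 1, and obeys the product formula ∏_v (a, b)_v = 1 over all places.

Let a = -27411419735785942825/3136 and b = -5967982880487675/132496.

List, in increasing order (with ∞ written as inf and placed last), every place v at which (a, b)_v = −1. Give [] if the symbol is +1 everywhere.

[3, 19, 41, inf]

(a, b) ≡ (-817, -6066483) mod (ℚ^×)²; places V = {2, 3, 5, 7, 13, 17, 19, 31, 37, 41, 43, ∞}.
(a,b)_37: α=2, u≡34; β=1, v≡9 (mod 37); (34|37)=+1, (9|37)=+1; sign (−1)^0·+1^1·+1^2 = +1.
(a,b)_2: α=-6, β=-4; u≡7, v≡5 (mod 8); ε(u)ε(v)=1·0, αω(v)=-6·1, βω(u)=-4·0; sum ≡ 0  ⇒  +1.
(a,b)_∞: sgn(-817)=−, sgn(-6066483)=−, so -1.
(a,b)_43: α=1, u≡9; β=1, v≡30 (mod 43); (9|43)=+1, (30|43)=-1; sign (−1)^1·+1^1·-1^1 = +1.
(a,b)_5: α=2, u≡2; β=2, v≡3 (mod 5); (2|5)=-1, (3|5)=-1; sign (−1)^0·-1^2·-1^2 = +1.
(a,b)_3: α=0, u≡2; β=5, v≡1 (mod 3); (2|3)=-1, (1|3)=+1; sign (−1)^0·-1^5·+1^0 = -1.
(a,b)_41: α=4, u≡11; β=3, v≡29 (mod 41); (11|41)=-1, (29|41)=-1; sign (−1)^0·-1^3·-1^4 = -1.
(a,b)_13: α=0, u≡2; β=-2, v≡11 (mod 13); (2|13)=-1, (11|13)=-1; sign (−1)^0·-1^-2·-1^0 = +1.
(a,b)_17: α=0, u≡13; β=2, v≡2 (mod 17); (13|17)=+1, (2|17)=+1; sign (−1)^0·+1^2·+1^0 = +1.
(a,b)_31: α=2, u≡14; β=1, v≡28 (mod 31); (14|31)=+1, (28|31)=+1; sign (−1)^0·+1^1·+1^2 = +1.
(a,b)_7: α=-2, u≡4; β=-2, v≡1 (mod 7); (4|7)=+1, (1|7)=+1; sign (−1)^0·+1^-2·+1^-2 = +1.
(a,b)_19: α=3, u≡3; β=0, v≡10 (mod 19); (3|19)=-1, (10|19)=-1; sign (−1)^0·-1^0·-1^3 = -1.
Ram(-817, -6066483) = {3, 19, 41, ∞}; no ℚ_3-point on the conic.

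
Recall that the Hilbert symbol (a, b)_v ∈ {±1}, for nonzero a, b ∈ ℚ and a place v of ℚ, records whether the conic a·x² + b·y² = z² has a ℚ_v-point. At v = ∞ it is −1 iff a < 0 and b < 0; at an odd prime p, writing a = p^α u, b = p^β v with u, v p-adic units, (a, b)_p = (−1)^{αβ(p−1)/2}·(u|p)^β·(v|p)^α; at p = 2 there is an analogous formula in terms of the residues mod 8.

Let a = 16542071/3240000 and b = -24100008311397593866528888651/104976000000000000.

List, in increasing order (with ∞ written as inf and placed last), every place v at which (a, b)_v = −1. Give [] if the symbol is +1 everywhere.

[11, 23]

(a, b) ≡ (57239, -11350339) mod (ℚ^×)²; places V = {2, 3, 5, 7, 11, 13, 17, 23, 29, 31, 37, ∞}.
(a,b)_3: α=-4, u≡2; β=-8, v≡2 (mod 3); (2|3)=-1, (2|3)=-1; sign (−1)^0·-1^-8·-1^-4 = +1.
(a,b)_∞: sgn(57239)=+, sgn(-11350339)=−, so +1.
(a,b)_11: α=0, u≡8; β=1, v≡10 (mod 11); (8|11)=-1, (10|11)=-1; sign (−1)^0·-1^1·-1^0 = -1.
(a,b)_29: α=0, u≡9; β=1, v≡24 (mod 29); (9|29)=+1, (24|29)=+1; sign (−1)^0·+1^1·+1^0 = +1.
(a,b)_17: α=3, u≡13; β=9, v≡13 (mod 17); (13|17)=+1, (13|17)=+1; sign (−1)^0·+1^9·+1^3 = +1.
(a,b)_23: α=0, u≡15; β=1, v≡12 (mod 23); (15|23)=-1, (12|23)=+1; sign (−1)^0·-1^1·+1^0 = -1.
(a,b)_2: α=-6, β=-16; u≡7, v≡5 (mod 8); ε(u)ε(v)=1·0, αω(v)=-6·1, βω(u)=-16·0; sum ≡ 0  ⇒  +1.
(a,b)_5: α=-4, u≡4; β=-12, v≡4 (mod 5); (4|5)=+1, (4|5)=+1; sign (−1)^0·+1^-12·+1^-4 = +1.
(a,b)_7: α=1, u≡2; β=1, v≡6 (mod 7); (2|7)=+1, (6|7)=-1; sign (−1)^1·+1^1·-1^1 = +1.
(a,b)_31: α=0, u≡17; β=2, v≡18 (mod 31); (17|31)=-1, (18|31)=+1; sign (−1)^0·-1^2·+1^0 = +1.
(a,b)_37: α=1, u≡27; β=4, v≡36 (mod 37); (27|37)=+1, (36|37)=+1; sign (−1)^0·+1^4·+1^1 = +1.
(a,b)_13: α=1, u≡4; β=3, v≡12 (mod 13); (4|13)=+1, (12|13)=+1; sign (−1)^0·+1^3·+1^1 = +1.
(57239, -11350339 / ℚ) ramifies at {11, 23}: a division algebra.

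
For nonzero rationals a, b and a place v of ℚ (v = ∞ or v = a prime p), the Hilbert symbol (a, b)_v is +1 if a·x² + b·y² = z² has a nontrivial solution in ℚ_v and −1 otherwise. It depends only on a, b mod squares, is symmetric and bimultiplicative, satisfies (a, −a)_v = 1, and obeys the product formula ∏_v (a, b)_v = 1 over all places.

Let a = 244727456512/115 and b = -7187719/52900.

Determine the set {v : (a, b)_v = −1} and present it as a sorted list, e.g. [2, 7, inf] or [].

[17, 23]

Mod squares: a ≡ 21505, b ≡ -24871. Check v ∈ {∞, 2, 5, 7, 11, 17, 19, 23}.
v=7: a=7^2·(≡2), b=7^1·(≡6) mod 7; (2|7)=+1, (6|7)=-1; (−1)^{2·1·3}·(+1)^1·(-1)^2 = +1.
v=5: a=5^-1·(≡4), b=5^-2·(≡1) mod 5; (4|5)=+1, (1|5)=+1; (−1)^{-1·-2·2}·(+1)^-2·(+1)^-1 = +1.
v=11: a=11^1·(≡2), b=11^1·(≡4) mod 11; (2|11)=-1, (4|11)=+1; (−1)^{1·1·5}·(-1)^1·(+1)^1 = +1.
v=17: a=17^3·(≡5), b=17^3·(≡13) mod 17; (5|17)=-1, (13|17)=+1; (−1)^{3·3·8}·(-1)^3·(+1)^3 = -1.
v=19: a=19^2·(≡9), b=19^1·(≡2) mod 19; (9|19)=+1, (2|19)=-1; (−1)^{2·1·9}·(+1)^1·(-1)^2 = +1.
v=2: v_2(a)=8, v_2(b)=-2; units ≡ 1, 1 (mod 8); ε·ε+αω+βω = 0·0+8·0+-2·0 ≡ 0  ⇒  (a,b)_2 = +1.
v=∞: 21505 > 0 and -24871 < 0  ⇒  (a,b)_∞ = +1.
v=23: a=23^-1·(≡10), b=23^-2·(≡10) mod 23; (10|23)=-1, (10|23)=-1; (−1)^{-1·-2·11}·(-1)^-2·(-1)^-1 = -1.
Ram(21505, -24871) = {17, 23}; no ℚ_17-point on the conic.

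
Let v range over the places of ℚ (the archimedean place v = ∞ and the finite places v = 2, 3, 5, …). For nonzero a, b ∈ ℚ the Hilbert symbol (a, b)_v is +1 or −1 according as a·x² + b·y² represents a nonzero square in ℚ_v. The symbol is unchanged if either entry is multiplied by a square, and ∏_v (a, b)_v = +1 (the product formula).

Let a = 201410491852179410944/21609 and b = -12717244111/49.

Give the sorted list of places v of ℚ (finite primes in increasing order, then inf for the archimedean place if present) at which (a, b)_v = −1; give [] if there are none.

Mod squares: a ≡ 3289, b ≡ -198679. Check v ∈ {∞, 2, 3, 7, 11, 13, 17, 23, 29, 31}.
v=23: a=23^3·(≡7), b=23^2·(≡13) mod 23; (7|23)=-1, (13|23)=+1; (−1)^{3·2·11}·(-1)^2·(+1)^3 = +1.
v=3: a=3^-2·(≡1), b=3^0·(≡2) mod 3; (1|3)=+1, (2|3)=-1; (−1)^{-2·0·1}·(+1)^0·(-1)^-2 = +1.
v=7: a=7^-4·(≡5), b=7^-2·(≡2) mod 7; (5|7)=-1, (2|7)=+1; (−1)^{-4·-2·3}·(-1)^-2·(+1)^-4 = +1.
v=2: v_2(a)=12, v_2(b)=0; units ≡ 1, 1 (mod 8); ε·ε+αω+βω = 0·0+12·0+0·0 ≡ 0  ⇒  (a,b)_2 = +1.
v=11: a=11^3·(≡8), b=11^2·(≡5) mod 11; (8|11)=-1, (5|11)=+1; (−1)^{3·2·5}·(-1)^2·(+1)^3 = +1.
v=31: a=31^2·(≡17), b=31^1·(≡18) mod 31; (17|31)=-1, (18|31)=+1; (−1)^{2·1·15}·(-1)^1·(+1)^2 = -1.
v=13: a=13^1·(≡6), b=13^1·(≡5) mod 13; (6|13)=-1, (5|13)=-1; (−1)^{1·1·6}·(-1)^1·(-1)^1 = +1.
v=17: a=17^2·(≡4), b=17^1·(≡16) mod 17; (4|17)=+1, (16|17)=+1; (−1)^{2·1·8}·(+1)^1·(+1)^2 = +1.
v=29: a=29^2·(≡18), b=29^1·(≡24) mod 29; (18|29)=-1, (24|29)=+1; (−1)^{2·1·14}·(-1)^1·(+1)^2 = -1.
v=∞: 3289 > 0 and -198679 < 0  ⇒  (a,b)_∞ = +1.
Ram(3289, -198679) = {29, 31}; no ℚ_29-point on the conic.

[29, 31]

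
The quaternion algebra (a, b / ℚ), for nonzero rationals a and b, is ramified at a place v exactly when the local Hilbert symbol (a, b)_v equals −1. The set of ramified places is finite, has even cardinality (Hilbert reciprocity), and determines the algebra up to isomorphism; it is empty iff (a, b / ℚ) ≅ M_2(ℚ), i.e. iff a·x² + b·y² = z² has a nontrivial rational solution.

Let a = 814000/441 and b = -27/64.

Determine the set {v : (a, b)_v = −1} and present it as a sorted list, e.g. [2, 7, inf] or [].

[5, 11]

Mod squares: a ≡ 2035, b ≡ -3. Check v ∈ {∞, 2, 3, 5, 7, 11, 37}.
v=2: v_2(a)=4, v_2(b)=-6; units ≡ 3, 5 (mod 8); ε·ε+αω+βω = 1·0+4·1+-6·1 ≡ 0  ⇒  (a,b)_2 = +1.
v=5: a=5^3·(≡2), b=5^0·(≡2) mod 5; (2|5)=-1, (2|5)=-1; (−1)^{3·0·2}·(-1)^0·(-1)^3 = -1.
v=37: a=37^1·(≡5), b=37^0·(≡36) mod 37; (5|37)=-1, (36|37)=+1; (−1)^{1·0·18}·(-1)^0·(+1)^1 = +1.
v=11: a=11^1·(≡3), b=11^0·(≡8) mod 11; (3|11)=+1, (8|11)=-1; (−1)^{1·0·5}·(+1)^0·(-1)^1 = -1.
v=3: a=3^-2·(≡1), b=3^3·(≡2) mod 3; (1|3)=+1, (2|3)=-1; (−1)^{-2·3·1}·(+1)^3·(-1)^-2 = +1.
v=7: a=7^-2·(≡6), b=7^0·(≡1) mod 7; (6|7)=-1, (1|7)=+1; (−1)^{-2·0·3}·(-1)^0·(+1)^-2 = +1.
v=∞: 2035 > 0 and -3 < 0  ⇒  (a,b)_∞ = +1.
Ram(2035, -3) = {5, 11}; no ℚ_5-point on the conic.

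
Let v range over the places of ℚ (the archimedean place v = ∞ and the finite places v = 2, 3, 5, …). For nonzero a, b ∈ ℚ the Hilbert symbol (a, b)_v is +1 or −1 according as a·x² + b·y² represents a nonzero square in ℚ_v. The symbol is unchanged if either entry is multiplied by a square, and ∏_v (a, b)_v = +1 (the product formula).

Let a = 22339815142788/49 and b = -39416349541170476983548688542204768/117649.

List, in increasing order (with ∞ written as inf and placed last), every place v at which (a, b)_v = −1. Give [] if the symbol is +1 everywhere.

[11, 23]

Mod squares: a ≡ 1077193, b ≡ -975062. Check v ∈ {∞, 2, 3, 7, 11, 13, 23, 41, 43, 47}.
v=41: a=41^1·(≡32), b=41^3·(≡10) mod 41; (32|41)=+1, (10|41)=+1; (−1)^{1·3·20}·(+1)^3·(+1)^1 = +1.
v=13: a=13^1·(≡1), b=13^2·(≡10) mod 13; (1|13)=+1, (10|13)=+1; (−1)^{1·2·6}·(+1)^2·(+1)^1 = +1.
v=11: a=11^2·(≡7), b=11^5·(≡6) mod 11; (7|11)=-1, (6|11)=-1; (−1)^{2·5·5}·(-1)^5·(-1)^2 = -1.
v=2: v_2(a)=2, v_2(b)=5; units ≡ 1, 5 (mod 8); ε·ε+αω+βω = 0·0+2·1+5·0 ≡ 0  ⇒  (a,b)_2 = +1.
v=∞: 1077193 > 0 and -975062 < 0  ⇒  (a,b)_∞ = +1.
v=43: a=43^1·(≡38), b=43^2·(≡4) mod 43; (38|43)=+1, (4|43)=+1; (−1)^{1·2·21}·(+1)^2·(+1)^1 = +1.
v=3: a=3^4·(≡1), b=3^12·(≡1) mod 3; (1|3)=+1, (1|3)=+1; (−1)^{4·12·1}·(+1)^12·(+1)^4 = +1.
v=47: a=47^1·(≡46), b=47^3·(≡6) mod 47; (46|47)=-1, (6|47)=+1; (−1)^{1·3·23}·(-1)^3·(+1)^1 = +1.
v=23: a=23^2·(≡21), b=23^5·(≡12) mod 23; (21|23)=-1, (12|23)=+1; (−1)^{2·5·11}·(-1)^5·(+1)^2 = -1.
v=7: a=7^-2·(≡3), b=7^-6·(≡3) mod 7; (3|7)=-1, (3|7)=-1; (−1)^{-2·-6·3}·(-1)^-6·(-1)^-2 = +1.
|Ram(1077193, -975062)| = 2, even; anisotropic at {11, 23}.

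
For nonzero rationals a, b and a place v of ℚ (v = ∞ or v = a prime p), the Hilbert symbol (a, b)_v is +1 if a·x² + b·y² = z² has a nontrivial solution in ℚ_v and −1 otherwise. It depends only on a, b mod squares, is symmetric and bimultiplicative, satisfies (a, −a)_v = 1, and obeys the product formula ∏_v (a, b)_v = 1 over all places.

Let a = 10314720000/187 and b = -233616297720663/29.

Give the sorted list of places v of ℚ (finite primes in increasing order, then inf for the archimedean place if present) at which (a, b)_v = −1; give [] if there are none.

[23, 29]

Mod squares: a ≡ 1339481, b ≡ -667. Check v ∈ {∞, 2, 3, 5, 11, 13, 17, 19, 23, 29}.
v=19: a=19^1·(≡9), b=19^2·(≡7) mod 19; (9|19)=+1, (7|19)=+1; (−1)^{1·2·9}·(+1)^2·(+1)^1 = +1.
v=5: a=5^4·(≡1), b=5^0·(≡3) mod 5; (1|5)=+1, (3|5)=-1; (−1)^{4·0·2}·(+1)^0·(-1)^4 = +1.
v=2: v_2(a)=8, v_2(b)=0; units ≡ 1, 5 (mod 8); ε·ε+αω+βω = 0·0+8·1+0·0 ≡ 0  ⇒  (a,b)_2 = +1.
v=13: a=13^1·(≡3), b=13^2·(≡9) mod 13; (3|13)=+1, (9|13)=+1; (−1)^{1·2·6}·(+1)^2·(+1)^1 = +1.
v=29: a=29^1·(≡8), b=29^-1·(≡6) mod 29; (8|29)=-1, (6|29)=+1; (−1)^{1·-1·14}·(-1)^-1·(+1)^1 = -1.
v=3: a=3^2·(≡2), b=3^2·(≡2) mod 3; (2|3)=-1, (2|3)=-1; (−1)^{2·2·1}·(-1)^2·(-1)^2 = +1.
v=11: a=11^-1·(≡4), b=11^2·(≡1) mod 11; (4|11)=+1, (1|11)=+1; (−1)^{-1·2·5}·(+1)^2·(+1)^-1 = +1.
v=∞: 1339481 > 0 and -667 < 0  ⇒  (a,b)_∞ = +1.
v=23: a=23^0·(≡15), b=23^3·(≡20) mod 23; (15|23)=-1, (20|23)=-1; (−1)^{0·3·11}·(-1)^3·(-1)^0 = -1.
v=17: a=17^-1·(≡2), b=17^2·(≡4) mod 17; (2|17)=+1, (4|17)=+1; (−1)^{-1·2·8}·(+1)^2·(+1)^-1 = +1.
|Ram(1339481, -667)| = 2, even; anisotropic at {23, 29}.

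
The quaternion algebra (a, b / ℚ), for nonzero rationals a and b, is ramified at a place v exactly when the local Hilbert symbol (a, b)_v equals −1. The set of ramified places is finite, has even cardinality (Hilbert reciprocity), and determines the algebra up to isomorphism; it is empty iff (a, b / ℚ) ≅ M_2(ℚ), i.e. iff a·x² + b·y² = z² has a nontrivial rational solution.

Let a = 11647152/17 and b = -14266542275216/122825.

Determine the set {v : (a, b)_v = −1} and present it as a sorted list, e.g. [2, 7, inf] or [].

[2, 11]

(a, b) ≡ (152779, -3553) mod (ℚ^×)²; places V = {2, 3, 5, 7, 11, 17, 19, 31, 43, ∞}.
(a,b)_3: α=4, u≡1; β=0, v≡2 (mod 3); (1|3)=+1, (2|3)=-1; sign (−1)^0·+1^0·-1^4 = +1.
(a,b)_5: α=0, u≡1; β=-2, v≡3 (mod 5); (1|5)=+1, (3|5)=-1; sign (−1)^0·+1^-2·-1^0 = +1.
(a,b)_2: α=4, β=4; u≡3, v≡7 (mod 8); ε(u)ε(v)=1·1, αω(v)=4·0, βω(u)=4·1; sum ≡ 1  ⇒  -1.
(a,b)_43: α=1, u≡8; β=2, v≡4 (mod 43); (8|43)=-1, (4|43)=+1; sign (−1)^0·-1^2·+1^1 = +1.
(a,b)_11: α=1, u≡10; β=1, v≡7 (mod 11); (10|11)=-1, (7|11)=-1; sign (−1)^1·-1^1·-1^1 = -1.
(a,b)_31: α=0, u≡12; β=2, v≡22 (mod 31); (12|31)=-1, (22|31)=-1; sign (−1)^0·-1^2·-1^0 = +1.
(a,b)_∞: sgn(152779)=+, sgn(-3553)=−, so +1.
(a,b)_19: α=1, u≡4; β=1, v≡3 (mod 19); (4|19)=+1, (3|19)=-1; sign (−1)^1·+1^1·-1^1 = +1.
(a,b)_7: α=0, u≡2; β=4, v≡6 (mod 7); (2|7)=+1, (6|7)=-1; sign (−1)^0·+1^4·-1^0 = +1.
(a,b)_17: α=-1, u≡10; β=-3, v≡12 (mod 17); (10|17)=-1, (12|17)=-1; sign (−1)^0·-1^-3·-1^-1 = +1.
Ram(152779, -3553) = {2, 11}; no ℚ_2-point on the conic.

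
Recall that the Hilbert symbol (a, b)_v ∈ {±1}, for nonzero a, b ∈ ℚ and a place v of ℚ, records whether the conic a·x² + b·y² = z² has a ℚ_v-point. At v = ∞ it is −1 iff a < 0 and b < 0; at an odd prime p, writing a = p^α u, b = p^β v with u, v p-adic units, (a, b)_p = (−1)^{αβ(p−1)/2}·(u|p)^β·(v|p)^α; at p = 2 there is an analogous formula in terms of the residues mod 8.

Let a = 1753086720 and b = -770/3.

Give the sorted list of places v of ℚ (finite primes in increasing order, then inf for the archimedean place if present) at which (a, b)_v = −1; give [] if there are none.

[2, 3, 5, 11]

(a, b) ≡ (1155, -2310) mod (ℚ^×)²; places V = {2, 3, 5, 7, 11, ∞}.
(a,b)_11: α=3, u≡2; β=1, v≡6 (mod 11); (2|11)=-1, (6|11)=-1; sign (−1)^1·-1^1·-1^3 = -1.
(a,b)_3: α=1, u≡1; β=-1, v≡1 (mod 3); (1|3)=+1, (1|3)=+1; sign (−1)^1·+1^-1·+1^1 = -1.
(a,b)_5: α=1, u≡4; β=1, v≡2 (mod 5); (4|5)=+1, (2|5)=-1; sign (−1)^0·+1^1·-1^1 = -1.
(a,b)_2: α=8, β=1; u≡3, v≡5 (mod 8); ε(u)ε(v)=1·0, αω(v)=8·1, βω(u)=1·1; sum ≡ 1  ⇒  -1.
(a,b)_7: α=3, u≡4; β=1, v≡3 (mod 7); (4|7)=+1, (3|7)=-1; sign (−1)^1·+1^1·-1^3 = +1.
(a,b)_∞: sgn(1155)=+, sgn(-2310)=−, so +1.
|Ram(1155, -2310)| = 4, even; anisotropic at {2, 3, 5, 11}.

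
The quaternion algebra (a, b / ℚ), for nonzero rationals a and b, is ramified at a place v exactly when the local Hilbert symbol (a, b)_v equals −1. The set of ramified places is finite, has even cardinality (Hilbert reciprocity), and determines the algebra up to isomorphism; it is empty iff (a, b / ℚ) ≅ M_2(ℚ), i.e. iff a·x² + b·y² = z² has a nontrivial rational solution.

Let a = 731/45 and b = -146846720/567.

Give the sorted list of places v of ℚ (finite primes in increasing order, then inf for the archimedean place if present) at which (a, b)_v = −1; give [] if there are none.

(a, b) ≡ (3655, -1003835) mod (ℚ^×)²; places V = {2, 3, 5, 7, 17, 23, 29, 43, ∞}.
(a,b)_7: α=0, u≡1; β=-1, v≡2 (mod 7); (1|7)=+1, (2|7)=+1; sign (−1)^0·+1^-1·+1^0 = +1.
(a,b)_∞: sgn(3655)=+, sgn(-1003835)=−, so +1.
(a,b)_23: α=0, u≡5; β=1, v≡3 (mod 23); (5|23)=-1, (3|23)=+1; sign (−1)^0·-1^1·+1^0 = -1.
(a,b)_2: α=0, β=10; u≡7, v≡5 (mod 8); ε(u)ε(v)=1·0, αω(v)=0·1, βω(u)=10·0; sum ≡ 0  ⇒  +1.
(a,b)_5: α=-1, u≡4; β=1, v≡3 (mod 5); (4|5)=+1, (3|5)=-1; sign (−1)^0·+1^1·-1^-1 = -1.
(a,b)_29: α=0, u≡4; β=1, v≡26 (mod 29); (4|29)=+1, (26|29)=-1; sign (−1)^0·+1^1·-1^0 = +1.
(a,b)_3: α=-2, u≡1; β=-4, v≡1 (mod 3); (1|3)=+1, (1|3)=+1; sign (−1)^0·+1^-4·+1^-2 = +1.
(a,b)_17: α=1, u≡7; β=0, v≡16 (mod 17); (7|17)=-1, (16|17)=+1; sign (−1)^0·-1^0·+1^1 = +1.
(a,b)_43: α=1, u≡30; β=1, v≡24 (mod 43); (30|43)=-1, (24|43)=+1; sign (−1)^1·-1^1·+1^1 = +1.
(3655, -1003835 / ℚ) ramifies at {5, 23}: a division algebra.

[5, 23]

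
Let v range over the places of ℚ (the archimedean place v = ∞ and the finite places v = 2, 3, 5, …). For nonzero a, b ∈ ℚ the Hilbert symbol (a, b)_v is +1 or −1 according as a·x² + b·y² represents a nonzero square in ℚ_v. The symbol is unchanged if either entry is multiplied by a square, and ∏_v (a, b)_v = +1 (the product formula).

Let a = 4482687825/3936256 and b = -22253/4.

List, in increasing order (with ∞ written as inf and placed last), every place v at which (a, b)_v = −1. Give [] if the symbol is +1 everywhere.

[7, 11]

(a, b) ≡ (33, -77) mod (ℚ^×)²; places V = {2, 3, 5, 7, 11, 17, 31, 37, ∞}.
(a,b)_17: α=0, u≡13; β=2, v≡2 (mod 17); (13|17)=+1, (2|17)=+1; sign (−1)^0·+1^2·+1^0 = +1.
(a,b)_11: α=1, u≡4; β=1, v≡3 (mod 11); (4|11)=+1, (3|11)=+1; sign (−1)^1·+1^1·+1^1 = -1.
(a,b)_3: α=5, u≡2; β=0, v≡1 (mod 3); (2|3)=-1, (1|3)=+1; sign (−1)^0·-1^0·+1^5 = +1.
(a,b)_∞: sgn(33)=+, sgn(-77)=−, so +1.
(a,b)_37: α=2, u≡10; β=0, v≡33 (mod 37); (10|37)=+1, (33|37)=+1; sign (−1)^0·+1^0·+1^2 = +1.
(a,b)_5: α=2, u≡3; β=0, v≡3 (mod 5); (3|5)=-1, (3|5)=-1; sign (−1)^0·-1^0·-1^2 = +1.
(a,b)_2: α=-12, β=-2; u≡1, v≡3 (mod 8); ε(u)ε(v)=0·1, αω(v)=-12·1, βω(u)=-2·0; sum ≡ 0  ⇒  +1.
(a,b)_31: α=-2, u≡16; β=0, v≡9 (mod 31); (16|31)=+1, (9|31)=+1; sign (−1)^0·+1^0·+1^-2 = +1.
(a,b)_7: α=2, u≡6; β=1, v≡5 (mod 7); (6|7)=-1, (5|7)=-1; sign (−1)^0·-1^1·-1^2 = -1.
|Ram(33, -77)| = 2, even; anisotropic at {7, 11}.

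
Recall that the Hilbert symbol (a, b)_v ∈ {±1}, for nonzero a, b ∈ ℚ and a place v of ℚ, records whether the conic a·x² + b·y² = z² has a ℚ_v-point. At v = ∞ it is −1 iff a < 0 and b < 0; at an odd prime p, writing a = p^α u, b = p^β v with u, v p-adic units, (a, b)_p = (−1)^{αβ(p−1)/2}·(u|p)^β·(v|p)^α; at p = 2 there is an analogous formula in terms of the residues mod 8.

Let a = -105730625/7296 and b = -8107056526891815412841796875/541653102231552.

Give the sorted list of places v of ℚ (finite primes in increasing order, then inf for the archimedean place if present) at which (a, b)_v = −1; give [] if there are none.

(a, b) ≡ (-114114, -57057) mod (ℚ^×)²; places V = {2, 3, 5, 7, 11, 13, 19, ∞}.
(a,b)_2: α=-7, β=-22; u≡7, v≡7 (mod 8); ε(u)ε(v)=1·1, αω(v)=-7·0, βω(u)=-22·0; sum ≡ 1  ⇒  -1.
(a,b)_11: α=1, u≡8; β=3, v≡5 (mod 11); (8|11)=-1, (5|11)=+1; sign (−1)^1·-1^3·+1^1 = +1.
(a,b)_19: α=-1, u≡6; β=3, v≡8 (mod 19); (6|19)=+1, (8|19)=-1; sign (−1)^1·+1^3·-1^-1 = +1.
(a,b)_13: α=3, u≡9; β=9, v≡5 (mod 13); (9|13)=+1, (5|13)=-1; sign (−1)^0·+1^9·-1^3 = -1.
(a,b)_5: α=4, u≡1; β=12, v≡2 (mod 5); (1|5)=+1, (2|5)=-1; sign (−1)^0·+1^12·-1^4 = +1.
(a,b)_3: α=-1, u≡2; β=-17, v≡1 (mod 3); (2|3)=-1, (1|3)=+1; sign (−1)^1·-1^-17·+1^-1 = +1.
(a,b)_∞: sgn(-114114)=−, sgn(-57057)=−, so -1.
(a,b)_7: α=1, u≡4; β=3, v≡2 (mod 7); (4|7)=+1, (2|7)=+1; sign (−1)^1·+1^3·+1^1 = -1.
Ram(-114114, -57057) = {2, 7, 13, ∞}; no ℚ_2-point on the conic.

[2, 7, 13, inf]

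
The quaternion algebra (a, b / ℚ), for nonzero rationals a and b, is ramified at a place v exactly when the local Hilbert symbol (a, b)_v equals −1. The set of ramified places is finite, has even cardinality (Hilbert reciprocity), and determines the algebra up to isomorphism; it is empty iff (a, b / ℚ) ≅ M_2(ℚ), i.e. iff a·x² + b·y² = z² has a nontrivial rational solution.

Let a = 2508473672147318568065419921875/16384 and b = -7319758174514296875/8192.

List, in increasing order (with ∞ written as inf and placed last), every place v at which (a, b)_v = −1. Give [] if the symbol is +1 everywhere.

[2, 3, 7, 17]

(a, b) ≡ (51051, -6630) mod (ℚ^×)²; places V = {2, 3, 5, 7, 11, 13, 17, ∞}.
(a,b)_2: α=-14, β=-13; u≡3, v≡5 (mod 8); ε(u)ε(v)=1·0, αω(v)=-14·1, βω(u)=-13·1; sum ≡ 1  ⇒  -1.
(a,b)_3: α=17, u≡1; β=11, v≡1 (mod 3); (1|3)=+1, (1|3)=+1; sign (−1)^1·+1^11·+1^17 = -1.
(a,b)_11: α=1, u≡8; β=0, v≡4 (mod 11); (8|11)=-1, (4|11)=+1; sign (−1)^0·-1^0·+1^1 = +1.
(a,b)_7: α=3, u≡6; β=2, v≡5 (mod 7); (6|7)=-1, (5|7)=-1; sign (−1)^0·-1^2·-1^3 = -1.
(a,b)_13: α=5, u≡4; β=3, v≡9 (mod 13); (4|13)=+1, (9|13)=+1; sign (−1)^0·+1^3·+1^5 = +1.
(a,b)_17: α=5, u≡7; β=3, v≡9 (mod 17); (7|17)=-1, (9|17)=+1; sign (−1)^0·-1^3·+1^5 = -1.
(a,b)_∞: sgn(51051)=+, sgn(-6630)=−, so +1.
(a,b)_5: α=10, u≡1; β=7, v≡1 (mod 5); (1|5)=+1, (1|5)=+1; sign (−1)^0·+1^7·+1^10 = +1.
Ram(51051, -6630) = {2, 3, 7, 17}; no ℚ_2-point on the conic.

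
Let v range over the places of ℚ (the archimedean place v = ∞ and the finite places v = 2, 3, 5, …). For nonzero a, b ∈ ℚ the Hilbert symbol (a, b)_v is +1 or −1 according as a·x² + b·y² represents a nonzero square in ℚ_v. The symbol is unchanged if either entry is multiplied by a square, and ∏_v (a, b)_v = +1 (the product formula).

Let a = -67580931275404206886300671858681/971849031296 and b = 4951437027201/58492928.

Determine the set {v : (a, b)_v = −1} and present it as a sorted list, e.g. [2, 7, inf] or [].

[2, 3]

Mod squares: a ≡ -3354, b ≡ 10578. Check v ∈ {∞, 2, 3, 7, 11, 13, 17, 23, 31, 41, 43, 47}.
v=11: a=11^-2·(≡4), b=11^0·(≡6) mod 11; (4|11)=+1, (6|11)=-1; (−1)^{-2·0·5}·(+1)^0·(-1)^-2 = +1.
v=17: a=17^2·(≡11), b=17^0·(≡15) mod 17; (11|17)=-1, (15|17)=+1; (−1)^{2·0·8}·(-1)^0·(+1)^2 = +1.
v=31: a=31^4·(≡8), b=31^2·(≡16) mod 31; (8|31)=+1, (16|31)=+1; (−1)^{4·2·15}·(+1)^2·(+1)^4 = +1.
v=3: a=3^9·(≡1), b=3^3·(≡1) mod 3; (1|3)=+1, (1|3)=+1; (−1)^{9·3·1}·(+1)^3·(+1)^9 = -1.
v=7: a=7^2·(≡3), b=7^2·(≡2) mod 7; (3|7)=-1, (2|7)=+1; (−1)^{2·2·3}·(-1)^2·(+1)^2 = +1.
v=47: a=47^2·(≡10), b=47^2·(≡8) mod 47; (10|47)=-1, (8|47)=+1; (−1)^{2·2·23}·(-1)^2·(+1)^2 = +1.
v=∞: -3354 < 0 and 10578 > 0  ⇒  (a,b)_∞ = +1.
v=13: a=13^-7·(≡7), b=13^-4·(≡4) mod 13; (7|13)=-1, (4|13)=+1; (−1)^{-7·-4·6}·(-1)^-4·(+1)^-7 = +1.
v=2: v_2(a)=-7, v_2(b)=-11; units ≡ 3, 1 (mod 8); ε·ε+αω+βω = 1·0+-7·0+-11·1 ≡ 1  ⇒  (a,b)_2 = -1.
v=43: a=43^3·(≡27), b=43^1·(≡24) mod 43; (27|43)=-1, (24|43)=+1; (−1)^{3·1·21}·(-1)^1·(+1)^3 = +1.
v=23: a=23^2·(≡9), b=23^0·(≡19) mod 23; (9|23)=+1, (19|23)=-1; (−1)^{2·0·11}·(+1)^0·(-1)^2 = +1.
v=41: a=41^4·(≡8), b=41^1·(≡15) mod 41; (8|41)=+1, (15|41)=-1; (−1)^{4·1·20}·(+1)^1·(-1)^4 = +1.
(-3354, 10578 / ℚ) ramifies at {2, 3}: a division algebra.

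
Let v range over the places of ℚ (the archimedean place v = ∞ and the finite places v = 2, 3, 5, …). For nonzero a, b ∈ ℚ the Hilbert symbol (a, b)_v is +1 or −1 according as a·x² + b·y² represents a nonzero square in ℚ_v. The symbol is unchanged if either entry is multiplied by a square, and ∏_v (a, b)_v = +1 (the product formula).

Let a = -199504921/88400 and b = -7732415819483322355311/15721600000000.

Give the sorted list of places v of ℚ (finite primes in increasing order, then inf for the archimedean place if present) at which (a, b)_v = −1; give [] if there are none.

[2, 13, 19, inf]

(a, b) ≡ (-7436429, -7854) mod (ℚ^×)²; places V = {2, 3, 5, 7, 11, 13, 17, 19, 23, 29, ∞}.
(a,b)_11: α=3, u≡7; β=7, v≡1 (mod 11); (7|11)=-1, (1|11)=+1; sign (−1)^1·-1^7·+1^3 = +1.
(a,b)_17: α=-1, u≡5; β=-3, v≡12 (mod 17); (5|17)=-1, (12|17)=-1; sign (−1)^0·-1^-3·-1^-1 = +1.
(a,b)_19: α=1, u≡6; β=2, v≡12 (mod 19); (6|19)=+1, (12|19)=-1; sign (−1)^0·+1^2·-1^1 = -1.
(a,b)_5: α=-2, u≡4; β=-8, v≡4 (mod 5); (4|5)=+1, (4|5)=+1; sign (−1)^0·+1^-8·+1^-2 = +1.
(a,b)_3: α=0, u≡1; β=1, v≡1 (mod 3); (1|3)=+1, (1|3)=+1; sign (−1)^0·+1^1·+1^0 = +1.
(a,b)_29: α=0, u≡18; β=2, v≡1 (mod 29); (18|29)=-1, (1|29)=+1; sign (−1)^0·-1^2·+1^0 = +1.
(a,b)_∞: sgn(-7436429)=−, sgn(-7854)=−, so -1.
(a,b)_7: α=3, u≡1; β=7, v≡3 (mod 7); (1|7)=+1, (3|7)=-1; sign (−1)^1·+1^7·-1^3 = +1.
(a,b)_2: α=-4, β=-13; u≡3, v≡1 (mod 8); ε(u)ε(v)=1·0, αω(v)=-4·0, βω(u)=-13·1; sum ≡ 1  ⇒  -1.
(a,b)_23: α=1, u≡21; β=2, v≡13 (mod 23); (21|23)=-1, (13|23)=+1; sign (−1)^0·-1^2·+1^1 = +1.
(a,b)_13: α=-1, u≡8; β=0, v≡7 (mod 13); (8|13)=-1, (7|13)=-1; sign (−1)^0·-1^0·-1^-1 = -1.
Ram(-7436429, -7854) = {2, 13, 19, ∞}; no ℚ_2-point on the conic.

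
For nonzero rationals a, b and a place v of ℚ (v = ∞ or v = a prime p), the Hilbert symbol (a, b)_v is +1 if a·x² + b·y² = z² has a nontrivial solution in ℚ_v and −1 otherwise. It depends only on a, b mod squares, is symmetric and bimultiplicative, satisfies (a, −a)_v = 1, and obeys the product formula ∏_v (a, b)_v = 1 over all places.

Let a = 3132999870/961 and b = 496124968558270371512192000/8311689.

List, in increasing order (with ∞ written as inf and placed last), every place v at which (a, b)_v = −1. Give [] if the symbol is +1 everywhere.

[3, 7]

Mod squares: a ≡ 30030, b ≡ 12155. Check v ∈ {∞, 2, 3, 5, 7, 11, 13, 17, 19, 31}.
v=11: a=11^1·(≡8), b=11^1·(≡9) mod 11; (8|11)=-1, (9|11)=+1; (−1)^{1·1·5}·(-1)^1·(+1)^1 = +1.
v=13: a=13^1·(≡3), b=13^3·(≡1) mod 13; (3|13)=+1, (1|13)=+1; (−1)^{1·3·6}·(+1)^3·(+1)^1 = +1.
v=∞: 30030 > 0 and 12155 > 0  ⇒  (a,b)_∞ = +1.
v=2: v_2(a)=1, v_2(b)=10; units ≡ 7, 3 (mod 8); ε·ε+αω+βω = 1·1+1·1+10·0 ≡ 0  ⇒  (a,b)_2 = +1.
v=5: a=5^1·(≡4), b=5^3·(≡4) mod 5; (4|5)=+1, (4|5)=+1; (−1)^{1·3·2}·(+1)^3·(+1)^1 = +1.
v=31: a=31^-2·(≡29), b=31^-4·(≡30) mod 31; (29|31)=-1, (30|31)=-1; (−1)^{-2·-4·15}·(-1)^-4·(-1)^-2 = +1.
v=19: a=19^2·(≡14), b=19^6·(≡2) mod 19; (14|19)=-1, (2|19)=-1; (−1)^{2·6·9}·(-1)^6·(-1)^2 = +1.
v=3: a=3^1·(≡2), b=3^-2·(≡2) mod 3; (2|3)=-1, (2|3)=-1; (−1)^{1·-2·1}·(-1)^-2·(-1)^1 = -1.
v=7: a=7^1·(≡3), b=7^4·(≡5) mod 7; (3|7)=-1, (5|7)=-1; (−1)^{1·4·3}·(-1)^4·(-1)^1 = -1.
v=17: a=17^2·(≡13), b=17^5·(≡16) mod 17; (13|17)=+1, (16|17)=+1; (−1)^{2·5·8}·(+1)^5·(+1)^2 = +1.
(30030, 12155 / ℚ) ramifies at {3, 7}: a division algebra.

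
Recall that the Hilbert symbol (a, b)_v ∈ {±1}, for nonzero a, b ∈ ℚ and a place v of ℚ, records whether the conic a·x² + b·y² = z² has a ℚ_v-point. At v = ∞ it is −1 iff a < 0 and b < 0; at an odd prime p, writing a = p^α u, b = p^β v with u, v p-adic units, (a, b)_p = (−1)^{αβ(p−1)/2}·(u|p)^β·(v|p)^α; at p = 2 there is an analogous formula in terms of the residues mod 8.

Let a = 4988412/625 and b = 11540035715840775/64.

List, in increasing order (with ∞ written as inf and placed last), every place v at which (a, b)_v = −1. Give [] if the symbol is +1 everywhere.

(a, b) ≡ (138567, 12964479) mod (ℚ^×)²; places V = {2, 3, 5, 11, 13, 17, 19, 23, 29, 31, ∞}.
(a,b)_29: α=0, u≡4; β=1, v≡9 (mod 29); (4|29)=+1, (9|29)=+1; sign (−1)^0·+1^1·+1^0 = +1.
(a,b)_5: α=-4, u≡2; β=2, v≡4 (mod 5); (2|5)=-1, (4|5)=+1; sign (−1)^0·-1^2·+1^-4 = +1.
(a,b)_17: α=1, u≡13; β=2, v≡6 (mod 17); (13|17)=+1, (6|17)=-1; sign (−1)^0·+1^2·-1^1 = -1.
(a,b)_3: α=3, u≡1; β=7, v≡2 (mod 3); (1|3)=+1, (2|3)=-1; sign (−1)^1·+1^7·-1^3 = +1.
(a,b)_13: α=1, u≡3; β=2, v≡11 (mod 13); (3|13)=+1, (11|13)=-1; sign (−1)^0·+1^2·-1^1 = -1.
(a,b)_31: α=0, u≡28; β=1, v≡9 (mod 31); (28|31)=+1, (9|31)=+1; sign (−1)^0·+1^1·+1^0 = +1.
(a,b)_19: α=1, u≡16; β=1, v≡3 (mod 19); (16|19)=+1, (3|19)=-1; sign (−1)^1·+1^1·-1^1 = +1.
(a,b)_11: α=1, u≡8; β=1, v≡5 (mod 11); (8|11)=-1, (5|11)=+1; sign (−1)^1·-1^1·+1^1 = +1.
(a,b)_23: α=0, u≡20; β=1, v≡3 (mod 23); (20|23)=-1, (3|23)=+1; sign (−1)^0·-1^1·+1^0 = -1.
(a,b)_∞: sgn(138567)=+, sgn(12964479)=+, so +1.
(a,b)_2: α=2, β=-6; u≡7, v≡7 (mod 8); ε(u)ε(v)=1·1, αω(v)=2·0, βω(u)=-6·0; sum ≡ 1  ⇒  -1.
Ram(138567, 12964479) = {2, 13, 17, 23}; no ℚ_2-point on the conic.

[2, 13, 17, 23]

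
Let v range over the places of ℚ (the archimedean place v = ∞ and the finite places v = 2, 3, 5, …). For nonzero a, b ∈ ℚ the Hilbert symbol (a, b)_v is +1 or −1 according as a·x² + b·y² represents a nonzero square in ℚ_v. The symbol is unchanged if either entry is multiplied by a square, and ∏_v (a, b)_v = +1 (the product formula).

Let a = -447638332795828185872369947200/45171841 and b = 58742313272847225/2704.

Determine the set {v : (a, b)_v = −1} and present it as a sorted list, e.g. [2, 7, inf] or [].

(a, b) ≡ (-424473, 161) mod (ℚ^×)²; places V = {2, 3, 5, 7, 11, 13, 17, 23, 29, 41, 47, ∞}.
(a,b)_13: α=-2, u≡12; β=-2, v≡7 (mod 13); (12|13)=+1, (7|13)=-1; sign (−1)^0·+1^-2·-1^-2 = +1.
(a,b)_41: α=3, u≡40; β=2, v≡6 (mod 41); (40|41)=+1, (6|41)=-1; sign (−1)^0·+1^2·-1^3 = -1.
(a,b)_2: α=6, β=-4; u≡7, v≡1 (mod 8); ε(u)ε(v)=1·0, αω(v)=6·0, βω(u)=-4·0; sum ≡ 0  ⇒  +1.
(a,b)_29: α=3, u≡19; β=2, v≡6 (mod 29); (19|29)=-1, (6|29)=+1; sign (−1)^0·-1^2·+1^3 = +1.
(a,b)_7: α=9, u≡4; β=3, v≡1 (mod 7); (4|7)=+1, (1|7)=+1; sign (−1)^1·+1^3·+1^9 = -1.
(a,b)_3: α=1, u≡1; β=6, v≡2 (mod 3); (1|3)=+1, (2|3)=-1; sign (−1)^0·+1^6·-1^1 = -1.
(a,b)_47: α=-2, u≡22; β=0, v≡39 (mod 47); (22|47)=-1, (39|47)=-1; sign (−1)^0·-1^0·-1^-2 = +1.
(a,b)_5: α=2, u≡2; β=2, v≡1 (mod 5); (2|5)=-1, (1|5)=+1; sign (−1)^0·-1^2·+1^2 = +1.
(a,b)_∞: sgn(-424473)=−, sgn(161)=+, so +1.
(a,b)_17: α=3, u≡1; β=2, v≡1 (mod 17); (1|17)=+1, (1|17)=+1; sign (−1)^0·+1^2·+1^3 = +1.
(a,b)_23: α=4, u≡21; β=1, v≡15 (mod 23); (21|23)=-1, (15|23)=-1; sign (−1)^0·-1^1·-1^4 = -1.
(a,b)_11: α=-2, u≡6; β=0, v≡6 (mod 11); (6|11)=-1, (6|11)=-1; sign (−1)^0·-1^0·-1^-2 = +1.
|Ram(-424473, 161)| = 4, even; anisotropic at {3, 7, 23, 41}.

[3, 7, 23, 41]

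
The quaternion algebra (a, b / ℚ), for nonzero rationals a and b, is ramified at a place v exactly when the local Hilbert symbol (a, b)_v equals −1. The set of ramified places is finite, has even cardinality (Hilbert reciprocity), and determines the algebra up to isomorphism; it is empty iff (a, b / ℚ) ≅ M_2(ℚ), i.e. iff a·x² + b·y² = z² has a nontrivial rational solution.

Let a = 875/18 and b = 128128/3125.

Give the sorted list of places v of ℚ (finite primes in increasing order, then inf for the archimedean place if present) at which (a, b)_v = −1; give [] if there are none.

[5, 13]

(a, b) ≡ (70, 10010) mod (ℚ^×)²; places V = {2, 3, 5, 7, 11, 13, ∞}.
(a,b)_2: α=-1, β=7; u≡3, v≡5 (mod 8); ε(u)ε(v)=1·0, αω(v)=-1·1, βω(u)=7·1; sum ≡ 0  ⇒  +1.
(a,b)_∞: sgn(70)=+, sgn(10010)=+, so +1.
(a,b)_7: α=1, u≡5; β=1, v≡2 (mod 7); (5|7)=-1, (2|7)=+1; sign (−1)^1·-1^1·+1^1 = +1.
(a,b)_11: α=0, u≡4; β=1, v≡10 (mod 11); (4|11)=+1, (10|11)=-1; sign (−1)^0·+1^1·-1^0 = +1.
(a,b)_13: α=0, u≡6; β=1, v≡3 (mod 13); (6|13)=-1, (3|13)=+1; sign (−1)^0·-1^1·+1^0 = -1.
(a,b)_3: α=-2, u≡1; β=0, v≡2 (mod 3); (1|3)=+1, (2|3)=-1; sign (−1)^0·+1^0·-1^-2 = +1.
(a,b)_5: α=3, u≡4; β=-5, v≡3 (mod 5); (4|5)=+1, (3|5)=-1; sign (−1)^0·+1^-5·-1^3 = -1.
|Ram(70, 10010)| = 2, even; anisotropic at {5, 13}.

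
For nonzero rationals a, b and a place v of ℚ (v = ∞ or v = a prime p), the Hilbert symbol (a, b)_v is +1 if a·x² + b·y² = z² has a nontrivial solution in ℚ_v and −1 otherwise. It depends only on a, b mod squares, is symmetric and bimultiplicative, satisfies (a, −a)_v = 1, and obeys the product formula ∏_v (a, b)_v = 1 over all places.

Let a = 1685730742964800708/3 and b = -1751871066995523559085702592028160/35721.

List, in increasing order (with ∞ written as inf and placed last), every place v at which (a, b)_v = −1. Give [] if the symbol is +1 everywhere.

[2, 19]

(a, b) ≡ (447051, -113390) mod (ℚ^×)²; places V = {2, 3, 5, 7, 11, 17, 19, 23, 29, 31, ∞}.
(a,b)_19: α=1, u≡1; β=2, v≡14 (mod 19); (1|19)=+1, (14|19)=-1; sign (−1)^0·+1^2·-1^1 = -1.
(a,b)_11: α=3, u≡6; β=4, v≡3 (mod 11); (6|11)=-1, (3|11)=+1; sign (−1)^0·-1^4·+1^3 = +1.
(a,b)_29: α=0, u≡28; β=1, v≡5 (mod 29); (28|29)=+1, (5|29)=+1; sign (−1)^0·+1^1·+1^0 = +1.
(a,b)_31: α=1, u≡24; β=4, v≡8 (mod 31); (24|31)=-1, (8|31)=+1; sign (−1)^0·-1^4·+1^1 = +1.
(a,b)_17: α=4, u≡9; β=5, v≡3 (mod 17); (9|17)=+1, (3|17)=-1; sign (−1)^0·+1^5·-1^4 = +1.
(a,b)_5: α=0, u≡1; β=1, v≡3 (mod 5); (1|5)=+1, (3|5)=-1; sign (−1)^0·+1^1·-1^0 = +1.
(a,b)_2: α=2, β=9; u≡3, v≡1 (mod 8); ε(u)ε(v)=1·0, αω(v)=2·0, βω(u)=9·1; sum ≡ 1  ⇒  -1.
(a,b)_∞: sgn(447051)=+, sgn(-113390)=−, so +1.
(a,b)_23: α=5, u≡12; β=7, v≡15 (mod 23); (12|23)=+1, (15|23)=-1; sign (−1)^1·+1^7·-1^5 = +1.
(a,b)_7: α=0, u≡5; β=-2, v≡6 (mod 7); (5|7)=-1, (6|7)=-1; sign (−1)^0·-1^-2·-1^0 = +1.
(a,b)_3: α=-1, u≡1; β=-6, v≡1 (mod 3); (1|3)=+1, (1|3)=+1; sign (−1)^0·+1^-6·+1^-1 = +1.
|Ram(447051, -113390)| = 2, even; anisotropic at {2, 19}.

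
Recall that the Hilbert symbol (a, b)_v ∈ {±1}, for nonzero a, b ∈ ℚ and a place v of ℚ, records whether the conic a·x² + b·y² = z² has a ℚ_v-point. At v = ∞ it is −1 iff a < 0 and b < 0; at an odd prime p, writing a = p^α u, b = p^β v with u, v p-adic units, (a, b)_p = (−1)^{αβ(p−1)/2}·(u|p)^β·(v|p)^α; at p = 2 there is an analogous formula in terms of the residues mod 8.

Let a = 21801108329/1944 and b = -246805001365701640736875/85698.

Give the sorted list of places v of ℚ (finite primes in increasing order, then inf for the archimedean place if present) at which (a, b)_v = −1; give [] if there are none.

[7, 11]

(a, b) ≡ (22134, -81158) mod (ℚ^×)²; places V = {2, 3, 5, 7, 11, 13, 17, 23, 31, ∞}.
(a,b)_13: α=2, u≡6; β=2, v≡4 (mod 13); (6|13)=-1, (4|13)=+1; sign (−1)^0·-1^2·+1^2 = +1.
(a,b)_17: α=3, u≡7; β=5, v≡10 (mod 17); (7|17)=-1, (10|17)=-1; sign (−1)^0·-1^5·-1^3 = +1.
(a,b)_7: α=1, u≡3; β=3, v≡5 (mod 7); (3|7)=-1, (5|7)=-1; sign (−1)^1·-1^3·-1^1 = -1.
(a,b)_11: α=2, u≡6; β=5, v≡5 (mod 11); (6|11)=-1, (5|11)=+1; sign (−1)^0·-1^5·+1^2 = -1.
(a,b)_∞: sgn(22134)=+, sgn(-81158)=−, so +1.
(a,b)_3: α=-5, u≡1; β=-4, v≡1 (mod 3); (1|3)=+1, (1|3)=+1; sign (−1)^0·+1^-4·+1^-5 = +1.
(a,b)_5: α=0, u≡1; β=4, v≡2 (mod 5); (1|5)=+1, (2|5)=-1; sign (−1)^0·+1^4·-1^0 = +1.
(a,b)_2: α=-3, β=-1; u≡3, v≡5 (mod 8); ε(u)ε(v)=1·0, αω(v)=-3·1, βω(u)=-1·1; sum ≡ 0  ⇒  +1.
(a,b)_23: α=0, u≡8; β=-2, v≡1 (mod 23); (8|23)=+1, (1|23)=+1; sign (−1)^0·+1^-2·+1^0 = +1.
(a,b)_31: α=1, u≡25; β=3, v≡21 (mod 31); (25|31)=+1, (21|31)=-1; sign (−1)^1·+1^3·-1^1 = +1.
(22134, -81158 / ℚ) ramifies at {7, 11}: a division algebra.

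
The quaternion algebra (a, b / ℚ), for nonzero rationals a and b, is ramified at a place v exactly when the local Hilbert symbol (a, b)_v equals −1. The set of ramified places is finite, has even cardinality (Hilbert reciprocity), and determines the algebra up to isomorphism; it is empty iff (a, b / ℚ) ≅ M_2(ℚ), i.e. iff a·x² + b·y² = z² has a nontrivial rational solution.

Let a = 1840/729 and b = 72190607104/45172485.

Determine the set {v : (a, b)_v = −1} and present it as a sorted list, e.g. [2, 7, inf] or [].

(a, b) ≡ (115, 924715) mod (ℚ^×)²; places V = {2, 3, 5, 7, 11, 17, 23, 43, ∞}.
(a,b)_17: α=0, u≡15; β=-1, v≡7 (mod 17); (15|17)=+1, (7|17)=-1; sign (−1)^0·+1^-1·-1^0 = +1.
(a,b)_43: α=0, u≡26; β=1, v≡20 (mod 43); (26|43)=-1, (20|43)=-1; sign (−1)^0·-1^1·-1^0 = -1.
(a,b)_23: α=1, u≡5; β=3, v≡1 (mod 23); (5|23)=-1, (1|23)=+1; sign (−1)^1·-1^3·+1^1 = +1.
(a,b)_11: α=0, u≡1; β=1, v≡3 (mod 11); (1|11)=+1, (3|11)=+1; sign (−1)^0·+1^1·+1^0 = +1.
(a,b)_2: α=4, β=8; u≡3, v≡3 (mod 8); ε(u)ε(v)=1·1, αω(v)=4·1, βω(u)=8·1; sum ≡ 1  ⇒  -1.
(a,b)_5: α=1, u≡2; β=-1, v≡2 (mod 5); (2|5)=-1, (2|5)=-1; sign (−1)^0·-1^-1·-1^1 = +1.
(a,b)_3: α=-6, u≡1; β=-12, v≡1 (mod 3); (1|3)=+1, (1|3)=+1; sign (−1)^0·+1^-12·+1^-6 = +1.
(a,b)_∞: sgn(115)=+, sgn(924715)=+, so +1.
(a,b)_7: α=0, u≡6; β=2, v≡2 (mod 7); (6|7)=-1, (2|7)=+1; sign (−1)^0·-1^2·+1^0 = +1.
(115, 924715 / ℚ) ramifies at {2, 43}: a division algebra.

[2, 43]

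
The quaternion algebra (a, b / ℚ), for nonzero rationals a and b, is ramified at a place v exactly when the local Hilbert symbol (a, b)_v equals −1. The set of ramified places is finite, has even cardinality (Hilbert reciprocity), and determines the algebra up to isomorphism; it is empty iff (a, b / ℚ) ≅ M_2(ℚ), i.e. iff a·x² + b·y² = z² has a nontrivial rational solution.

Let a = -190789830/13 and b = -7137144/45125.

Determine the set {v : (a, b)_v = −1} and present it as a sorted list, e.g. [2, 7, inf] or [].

[2, 5, 11, 13, 23, inf]

Mod squares: a ≡ -624910, b ≡ -70. Check v ∈ {∞, 2, 3, 5, 7, 11, 13, 17, 19, 23}.
v=2: v_2(a)=1, v_2(b)=3; units ≡ 1, 5 (mod 8); ε·ε+αω+βω = 0·0+1·1+3·0 ≡ 1  ⇒  (a,b)_2 = -1.
v=23: a=23^1·(≡3), b=23^0·(≡14) mod 23; (3|23)=+1, (14|23)=-1; (−1)^{1·0·11}·(+1)^0·(-1)^1 = -1.
v=∞: -624910 < 0 and -70 < 0  ⇒  (a,b)_∞ = -1.
v=13: a=13^-1·(≡3), b=13^0·(≡6) mod 13; (3|13)=+1, (6|13)=-1; (−1)^{-1·0·6}·(+1)^0·(-1)^-1 = -1.
v=5: a=5^1·(≡3), b=5^-3·(≡1) mod 5; (3|5)=-1, (1|5)=+1; (−1)^{1·-3·2}·(-1)^-3·(+1)^1 = -1.
v=17: a=17^0·(≡5), b=17^2·(≡8) mod 17; (5|17)=-1, (8|17)=+1; (−1)^{0·2·8}·(-1)^2·(+1)^0 = +1.
v=3: a=3^4·(≡2), b=3^2·(≡2) mod 3; (2|3)=-1, (2|3)=-1; (−1)^{4·2·1}·(-1)^2·(-1)^4 = +1.
v=7: a=7^2·(≡4), b=7^3·(≡1) mod 7; (4|7)=+1, (1|7)=+1; (−1)^{2·3·3}·(+1)^3·(+1)^2 = +1.
v=11: a=11^1·(≡3), b=11^0·(≡10) mod 11; (3|11)=+1, (10|11)=-1; (−1)^{1·0·5}·(+1)^0·(-1)^1 = -1.
v=19: a=19^1·(≡18), b=19^-2·(≡17) mod 19; (18|19)=-1, (17|19)=+1; (−1)^{1·-2·9}·(-1)^-2·(+1)^1 = +1.
Ram(-624910, -70) = {2, 5, 11, 13, 23, ∞}; no ℚ_2-point on the conic.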